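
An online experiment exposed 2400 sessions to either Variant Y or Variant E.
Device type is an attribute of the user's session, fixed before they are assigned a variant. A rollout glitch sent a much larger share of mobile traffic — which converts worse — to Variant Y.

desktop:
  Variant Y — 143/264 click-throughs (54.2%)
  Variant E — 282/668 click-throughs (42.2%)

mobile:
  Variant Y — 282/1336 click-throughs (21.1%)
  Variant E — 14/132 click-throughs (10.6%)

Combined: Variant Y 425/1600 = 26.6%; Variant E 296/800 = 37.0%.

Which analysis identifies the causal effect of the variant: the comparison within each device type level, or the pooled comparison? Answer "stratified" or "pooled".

Here device type is a common cause — it drives both which variant a case falls under and the outcome. The crude comparison mixes populations; the stratum-specific rates are the causally relevant ones.
Within each level — desktop: 54.2% vs 42.2%; mobile: 21.1% vs 10.6% — Variant Y is higher every time.

stratified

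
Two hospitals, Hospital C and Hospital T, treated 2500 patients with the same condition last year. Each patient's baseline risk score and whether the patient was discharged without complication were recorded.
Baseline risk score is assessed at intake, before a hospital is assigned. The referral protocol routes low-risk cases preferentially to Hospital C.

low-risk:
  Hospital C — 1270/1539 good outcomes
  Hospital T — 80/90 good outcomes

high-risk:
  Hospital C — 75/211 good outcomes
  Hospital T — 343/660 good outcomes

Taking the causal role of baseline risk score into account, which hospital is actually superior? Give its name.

Baseline risk score differs across hospitals for reasons unrelated to any effect of the hospital itself, and it separately predicts the outcome — a classic confounder. We must compare within baseline risk score levels.
Within each level — low-risk: 82.5% vs 88.9%; high-risk: 35.5% vs 52.0% — Hospital T is higher every time.

Hospital T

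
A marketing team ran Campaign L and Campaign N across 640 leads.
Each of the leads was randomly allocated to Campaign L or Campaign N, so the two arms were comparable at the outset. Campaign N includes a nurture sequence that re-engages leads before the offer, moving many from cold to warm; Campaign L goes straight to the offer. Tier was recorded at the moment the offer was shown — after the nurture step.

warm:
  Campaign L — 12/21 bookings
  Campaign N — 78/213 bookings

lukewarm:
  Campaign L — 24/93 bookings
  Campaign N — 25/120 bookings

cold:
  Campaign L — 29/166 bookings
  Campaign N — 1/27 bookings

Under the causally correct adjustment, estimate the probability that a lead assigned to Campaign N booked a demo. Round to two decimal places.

0.29

Engagement tier here is a post-treatment variable shaped by the campaign; conditioning on it would introduce bias rather than remove it. The overall comparison is the causal one.
So P(outcome | do(Campaign N)) is just the pooled rate for Campaign N: 104/360 = 0.289.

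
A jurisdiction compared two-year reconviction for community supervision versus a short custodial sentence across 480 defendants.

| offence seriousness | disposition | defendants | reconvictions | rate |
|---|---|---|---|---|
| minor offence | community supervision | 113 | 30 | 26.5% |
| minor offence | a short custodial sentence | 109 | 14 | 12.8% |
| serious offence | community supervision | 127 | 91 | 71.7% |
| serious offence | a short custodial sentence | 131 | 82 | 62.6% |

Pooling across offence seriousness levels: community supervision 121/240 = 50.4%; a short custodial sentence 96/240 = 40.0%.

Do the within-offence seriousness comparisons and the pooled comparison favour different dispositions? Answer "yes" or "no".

Within each offence seriousness level (minor offence 26.5% vs 12.8%; serious offence 71.7% vs 62.6%), a short custodial sentence has the lower rate every time. Pooled: 50.4% vs 40.0% — a short custodial sentence has the lower rate overall. They agree.

no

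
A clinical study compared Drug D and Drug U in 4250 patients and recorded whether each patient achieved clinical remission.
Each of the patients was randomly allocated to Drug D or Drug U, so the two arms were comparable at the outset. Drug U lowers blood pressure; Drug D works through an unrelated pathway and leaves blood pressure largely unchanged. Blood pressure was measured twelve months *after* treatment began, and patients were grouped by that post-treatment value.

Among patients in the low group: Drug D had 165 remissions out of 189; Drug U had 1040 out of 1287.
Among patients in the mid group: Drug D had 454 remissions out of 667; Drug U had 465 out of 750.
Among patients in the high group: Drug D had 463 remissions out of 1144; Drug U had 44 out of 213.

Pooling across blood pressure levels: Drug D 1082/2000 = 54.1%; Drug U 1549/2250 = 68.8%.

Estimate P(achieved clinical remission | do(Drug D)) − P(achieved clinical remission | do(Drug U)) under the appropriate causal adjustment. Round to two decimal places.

-0.15

Blood pressure here is a post-treatment variable shaped by the drug; conditioning on it would introduce bias rather than remove it. The overall comparison is the causal one.
The causal difference is the pooled difference: 0.541 − 0.688 = -0.147.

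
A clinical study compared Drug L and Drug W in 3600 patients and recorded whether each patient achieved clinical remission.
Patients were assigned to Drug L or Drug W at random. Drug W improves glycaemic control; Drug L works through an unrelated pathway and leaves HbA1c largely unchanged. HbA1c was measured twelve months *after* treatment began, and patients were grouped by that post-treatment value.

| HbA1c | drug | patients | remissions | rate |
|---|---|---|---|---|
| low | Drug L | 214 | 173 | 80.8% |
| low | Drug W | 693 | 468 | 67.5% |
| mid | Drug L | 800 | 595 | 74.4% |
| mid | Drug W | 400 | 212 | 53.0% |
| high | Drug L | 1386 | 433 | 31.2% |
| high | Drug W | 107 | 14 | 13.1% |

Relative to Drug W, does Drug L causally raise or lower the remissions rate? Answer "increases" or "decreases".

Drug L is higher inside every HbA1c stratum but Drug W is higher in aggregate. Whether to stratify depends on how HbA1c relates to the drug.
HbA1c here is a post-treatment variable shaped by the drug; conditioning on it would introduce bias rather than remove it. The overall comparison is the causal one.
Pooled: Drug L 50.0% vs Drug W 57.8%; Drug W is higher overall.

decreases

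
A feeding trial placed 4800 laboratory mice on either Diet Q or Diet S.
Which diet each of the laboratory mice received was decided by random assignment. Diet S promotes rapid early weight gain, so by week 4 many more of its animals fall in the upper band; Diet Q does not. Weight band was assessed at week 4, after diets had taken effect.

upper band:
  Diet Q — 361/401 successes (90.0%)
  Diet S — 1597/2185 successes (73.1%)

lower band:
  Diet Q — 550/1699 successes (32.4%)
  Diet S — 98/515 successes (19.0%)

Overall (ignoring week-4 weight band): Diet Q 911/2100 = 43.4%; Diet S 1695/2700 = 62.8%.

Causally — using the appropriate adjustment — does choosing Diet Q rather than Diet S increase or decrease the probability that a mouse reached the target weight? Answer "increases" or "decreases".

Stratifying would compare diets among laboratory mice the diets themselves sorted into week-4 weight band groups — a form of selection on an intermediate. The unconditioned pooled rates give the total causal effect.
Pooled: Diet Q 43.4% vs Diet S 62.8%; Diet S is higher overall.

decreases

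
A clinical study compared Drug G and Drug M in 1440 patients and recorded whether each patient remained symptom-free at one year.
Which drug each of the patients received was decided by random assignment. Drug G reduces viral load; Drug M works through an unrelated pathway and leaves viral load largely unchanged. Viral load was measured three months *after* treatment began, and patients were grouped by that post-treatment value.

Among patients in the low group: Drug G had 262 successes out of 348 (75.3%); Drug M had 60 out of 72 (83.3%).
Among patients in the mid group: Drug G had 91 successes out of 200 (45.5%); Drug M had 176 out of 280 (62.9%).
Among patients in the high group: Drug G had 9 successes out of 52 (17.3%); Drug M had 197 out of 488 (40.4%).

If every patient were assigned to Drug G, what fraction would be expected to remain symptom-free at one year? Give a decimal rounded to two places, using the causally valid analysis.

0.60

The viral load-specific comparison favours Drug M throughout, but the pooled figures favour Drug G. The question is whether to condition on viral load.
Viral load here is a post-treatment variable shaped by the drug; conditioning on it would introduce bias rather than remove it. The overall comparison is the causal one.
So P(outcome | do(Drug G)) is just the pooled rate for Drug G: 362/600 = 0.603.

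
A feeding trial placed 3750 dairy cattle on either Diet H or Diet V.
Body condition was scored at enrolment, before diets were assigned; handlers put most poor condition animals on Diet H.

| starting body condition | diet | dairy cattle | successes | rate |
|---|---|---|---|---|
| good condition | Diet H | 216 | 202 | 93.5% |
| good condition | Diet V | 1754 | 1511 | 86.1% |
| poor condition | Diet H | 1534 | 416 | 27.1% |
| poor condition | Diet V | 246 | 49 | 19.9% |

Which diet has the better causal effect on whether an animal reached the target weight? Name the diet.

The imbalance in starting body condition arose from how dairy cattle were allocated, not from anything the diet did; and starting body condition independently affects the outcome. The pooled gap is confounded — condition on starting body condition.
Within each level — good condition: 93.5% vs 86.1%; poor condition: 27.1% vs 19.9% — Diet H is higher every time.

Diet H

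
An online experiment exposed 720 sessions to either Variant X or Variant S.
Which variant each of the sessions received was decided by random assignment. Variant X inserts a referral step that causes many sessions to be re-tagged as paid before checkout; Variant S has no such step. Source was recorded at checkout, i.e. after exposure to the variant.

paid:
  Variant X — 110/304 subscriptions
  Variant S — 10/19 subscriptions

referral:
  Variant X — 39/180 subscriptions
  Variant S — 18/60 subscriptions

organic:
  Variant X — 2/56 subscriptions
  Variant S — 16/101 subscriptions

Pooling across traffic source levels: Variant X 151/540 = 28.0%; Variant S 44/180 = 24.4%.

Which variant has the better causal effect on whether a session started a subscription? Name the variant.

Variant X

The stratified and pooled comparisons disagree (Variant S wins within each traffic source; Variant X wins overall), so the answer turns on the causal role of traffic source.
Traffic source is recorded after the variant and is itself shifted by it — it sits on the causal path from variant to outcome. Conditioning on a mediator would strip out part of the effect we want; the pooled comparison gives the total causal effect.
Pooled: Variant X 28.0% vs Variant S 24.4%; Variant X is higher overall.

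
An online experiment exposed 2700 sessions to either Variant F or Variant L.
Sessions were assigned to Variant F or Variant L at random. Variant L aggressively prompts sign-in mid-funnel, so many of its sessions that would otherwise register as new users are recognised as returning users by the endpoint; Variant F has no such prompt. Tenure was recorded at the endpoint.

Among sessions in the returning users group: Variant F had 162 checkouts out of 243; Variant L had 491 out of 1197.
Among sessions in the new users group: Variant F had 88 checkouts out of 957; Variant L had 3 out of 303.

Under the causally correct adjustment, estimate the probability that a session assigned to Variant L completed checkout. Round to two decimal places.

The stratified and pooled comparisons disagree (Variant F wins within each user tenure; Variant L wins overall), so the answer turns on the causal role of user tenure.
Stratifying would compare variants among sessions the variants themselves sorted into user tenure groups — a form of selection on an intermediate. The unconditioned pooled rates give the total causal effect.
So P(outcome | do(Variant L)) is just the pooled rate for Variant L: 494/1500 = 0.329.

0.33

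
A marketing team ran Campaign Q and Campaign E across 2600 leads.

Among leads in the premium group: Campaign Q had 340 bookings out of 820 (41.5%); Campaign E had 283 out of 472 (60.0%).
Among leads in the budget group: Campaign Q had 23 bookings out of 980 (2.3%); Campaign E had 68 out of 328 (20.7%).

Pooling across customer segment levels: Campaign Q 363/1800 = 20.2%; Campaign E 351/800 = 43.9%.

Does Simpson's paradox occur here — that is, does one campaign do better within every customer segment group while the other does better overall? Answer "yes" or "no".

Within each customer segment level (premium 41.5% vs 60.0%; budget 2.3% vs 20.7%), Campaign E has the higher rate every time. Pooled: 20.2% vs 43.9% — Campaign E has the higher rate overall. They agree.

no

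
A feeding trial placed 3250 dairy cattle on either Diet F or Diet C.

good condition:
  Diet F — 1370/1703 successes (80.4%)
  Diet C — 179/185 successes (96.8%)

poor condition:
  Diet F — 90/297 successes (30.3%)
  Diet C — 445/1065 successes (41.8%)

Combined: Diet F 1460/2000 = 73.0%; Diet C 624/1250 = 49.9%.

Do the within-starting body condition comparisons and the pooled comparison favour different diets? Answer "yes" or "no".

yes

Within each starting body condition level (good condition 80.4% vs 96.8%; poor condition 30.3% vs 41.8%), Diet C has the higher rate every time. Pooled: 73.0% vs 49.9% — Diet F has the higher rate overall. The two comparisons disagree.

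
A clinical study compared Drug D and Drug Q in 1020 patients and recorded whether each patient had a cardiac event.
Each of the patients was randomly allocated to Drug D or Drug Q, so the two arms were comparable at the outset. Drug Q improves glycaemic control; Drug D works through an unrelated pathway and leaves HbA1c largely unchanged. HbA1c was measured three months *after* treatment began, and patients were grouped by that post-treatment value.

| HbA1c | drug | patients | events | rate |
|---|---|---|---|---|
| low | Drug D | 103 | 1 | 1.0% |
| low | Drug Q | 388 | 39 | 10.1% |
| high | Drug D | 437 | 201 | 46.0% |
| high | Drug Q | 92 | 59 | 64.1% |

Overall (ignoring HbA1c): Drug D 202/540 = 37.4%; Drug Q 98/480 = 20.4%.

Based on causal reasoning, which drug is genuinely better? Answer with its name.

Drug Q

Because the drug influences HbA1c, HbA1c is a post-treatment mediator, not a confounder. Stratifying on it would bias the estimate; the causal effect is the crude pooled difference.
Pooled: Drug D 37.4% vs Drug Q 20.4%; Drug Q is lower overall.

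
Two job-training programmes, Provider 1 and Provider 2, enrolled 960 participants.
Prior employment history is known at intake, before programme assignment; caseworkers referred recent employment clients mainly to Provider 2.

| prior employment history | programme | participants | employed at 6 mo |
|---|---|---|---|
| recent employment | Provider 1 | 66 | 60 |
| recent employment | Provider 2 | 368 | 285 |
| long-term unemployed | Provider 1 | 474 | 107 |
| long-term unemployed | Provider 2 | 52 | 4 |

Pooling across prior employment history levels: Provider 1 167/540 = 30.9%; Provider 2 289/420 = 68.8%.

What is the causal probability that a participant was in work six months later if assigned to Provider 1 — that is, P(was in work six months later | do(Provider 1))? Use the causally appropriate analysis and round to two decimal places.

Prior employment history differs across programmes for reasons unrelated to any effect of the programme itself, and it separately predicts the outcome — a classic confounder. We must compare within prior employment history levels.
Standardising Provider 1 to the population prior employment history mix: 0.452·60/66 + 0.548·107/474 = 0.535.

0.53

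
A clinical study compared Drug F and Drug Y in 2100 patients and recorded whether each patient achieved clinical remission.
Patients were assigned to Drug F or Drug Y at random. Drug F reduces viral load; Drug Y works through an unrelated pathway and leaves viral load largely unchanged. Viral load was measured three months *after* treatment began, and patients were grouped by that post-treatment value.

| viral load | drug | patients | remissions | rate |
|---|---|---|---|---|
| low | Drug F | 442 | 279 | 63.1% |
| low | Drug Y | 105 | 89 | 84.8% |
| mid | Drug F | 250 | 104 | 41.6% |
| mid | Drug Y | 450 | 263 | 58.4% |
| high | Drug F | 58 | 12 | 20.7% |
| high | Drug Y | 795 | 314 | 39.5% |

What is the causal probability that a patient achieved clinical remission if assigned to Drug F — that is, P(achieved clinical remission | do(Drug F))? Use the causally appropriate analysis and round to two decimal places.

The viral load-specific comparison favours Drug Y throughout, but the pooled figures favour Drug F. The question is whether to condition on viral load.
Viral load lies on the pathway drug → viral load → outcome, so adjusting for it blocks the indirect effect. For the total causal effect of drug, use the unadjusted pooled rates.
So P(outcome | do(Drug F)) is just the pooled rate for Drug F: 395/750 = 0.527.

0.53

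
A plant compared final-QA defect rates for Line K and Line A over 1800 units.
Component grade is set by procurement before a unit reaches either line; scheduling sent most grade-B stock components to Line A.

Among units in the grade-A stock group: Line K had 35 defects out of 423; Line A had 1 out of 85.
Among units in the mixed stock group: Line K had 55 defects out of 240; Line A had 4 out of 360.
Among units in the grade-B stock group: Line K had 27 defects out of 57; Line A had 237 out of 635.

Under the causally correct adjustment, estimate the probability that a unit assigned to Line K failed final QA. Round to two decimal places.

Component grade is set before the line has any effect — it is not caused by the line — and it independently drives the outcome. That makes it a confounder, so the causal comparison is within component grade levels.
Standardising Line K to the population component grade mix: 0.282·35/423 + 0.333·55/240 + 0.384·27/57 = 0.282.

0.28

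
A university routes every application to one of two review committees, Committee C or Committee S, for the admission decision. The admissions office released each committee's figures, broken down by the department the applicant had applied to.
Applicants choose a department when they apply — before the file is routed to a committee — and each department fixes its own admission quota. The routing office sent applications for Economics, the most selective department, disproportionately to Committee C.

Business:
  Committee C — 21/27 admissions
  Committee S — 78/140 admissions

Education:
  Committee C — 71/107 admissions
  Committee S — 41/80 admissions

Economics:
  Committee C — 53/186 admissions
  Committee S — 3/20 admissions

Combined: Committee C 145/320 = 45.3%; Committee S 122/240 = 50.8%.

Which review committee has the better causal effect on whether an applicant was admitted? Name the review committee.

Committee C

The stratified and pooled comparisons disagree (Committee C wins within each department; Committee S wins overall), so the answer turns on the causal role of department.
Department differs across review committees for reasons unrelated to any effect of the review committee itself, and it separately predicts the outcome — a classic confounder. We must compare within department levels.
Within each level — Business: 77.8% vs 55.7%; Education: 66.4% vs 51.2%; Economics: 28.5% vs 15.0% — Committee C is higher every time.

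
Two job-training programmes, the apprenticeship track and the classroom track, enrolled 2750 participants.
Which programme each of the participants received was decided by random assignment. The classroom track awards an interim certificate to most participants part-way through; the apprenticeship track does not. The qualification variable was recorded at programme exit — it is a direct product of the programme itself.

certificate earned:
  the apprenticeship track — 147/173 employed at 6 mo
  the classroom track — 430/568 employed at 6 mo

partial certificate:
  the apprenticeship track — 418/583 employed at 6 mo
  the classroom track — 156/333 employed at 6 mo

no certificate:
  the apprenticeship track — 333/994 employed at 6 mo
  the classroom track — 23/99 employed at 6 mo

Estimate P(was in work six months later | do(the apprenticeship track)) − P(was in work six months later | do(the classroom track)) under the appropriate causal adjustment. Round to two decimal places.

The distribution of qualification attained during the programme is itself part of what the programme does — it is an intermediate outcome. Holding it fixed would remove that part of the effect; the total effect is the pooled difference.
The causal difference is the pooled difference: 0.513 − 0.609 = -0.096.

-0.10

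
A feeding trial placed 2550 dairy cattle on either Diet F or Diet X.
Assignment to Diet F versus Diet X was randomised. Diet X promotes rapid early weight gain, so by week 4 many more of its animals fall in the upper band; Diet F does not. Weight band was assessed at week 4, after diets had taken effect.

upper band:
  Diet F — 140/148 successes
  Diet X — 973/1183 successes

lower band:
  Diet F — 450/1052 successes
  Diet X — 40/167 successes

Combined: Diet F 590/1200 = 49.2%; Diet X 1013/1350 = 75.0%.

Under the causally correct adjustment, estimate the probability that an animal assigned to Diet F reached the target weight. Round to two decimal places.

The distribution of week-4 weight band is itself part of what the diet does — it is an intermediate outcome. Holding it fixed would remove that part of the effect; the total effect is the pooled difference.
So P(outcome | do(Diet F)) is just the pooled rate for Diet F: 590/1200 = 0.492.

0.49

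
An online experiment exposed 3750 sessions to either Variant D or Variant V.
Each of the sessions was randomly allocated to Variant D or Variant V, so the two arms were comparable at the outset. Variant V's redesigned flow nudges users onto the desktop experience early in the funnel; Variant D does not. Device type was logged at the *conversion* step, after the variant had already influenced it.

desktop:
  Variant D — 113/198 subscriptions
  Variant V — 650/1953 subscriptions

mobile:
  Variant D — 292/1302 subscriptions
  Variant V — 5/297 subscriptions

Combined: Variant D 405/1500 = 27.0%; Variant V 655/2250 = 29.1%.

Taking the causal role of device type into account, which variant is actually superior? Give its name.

Variant V

Variant D is higher inside every device type stratum but Variant V is higher in aggregate. Whether to stratify depends on how device type relates to the variant.
Device type here is a post-treatment variable shaped by the variant; conditioning on it would introduce bias rather than remove it. The overall comparison is the causal one.
Pooled: Variant D 27.0% vs Variant V 29.1%; Variant V is higher overall.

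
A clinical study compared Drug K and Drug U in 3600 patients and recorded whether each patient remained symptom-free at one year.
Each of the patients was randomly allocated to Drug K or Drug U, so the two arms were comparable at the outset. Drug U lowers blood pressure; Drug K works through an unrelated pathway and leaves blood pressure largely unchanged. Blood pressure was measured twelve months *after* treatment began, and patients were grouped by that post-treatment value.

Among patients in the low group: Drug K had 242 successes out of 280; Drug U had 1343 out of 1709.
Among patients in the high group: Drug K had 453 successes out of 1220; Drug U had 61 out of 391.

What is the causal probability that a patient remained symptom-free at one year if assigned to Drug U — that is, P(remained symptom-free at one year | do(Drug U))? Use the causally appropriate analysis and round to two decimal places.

0.67

Drug K is higher inside every blood pressure stratum but Drug U is higher in aggregate. Whether to stratify depends on how blood pressure relates to the drug.
Stratifying would compare drugs among patients the drugs themselves sorted into blood pressure groups — a form of selection on an intermediate. The unconditioned pooled rates give the total causal effect.
So P(outcome | do(Drug U)) is just the pooled rate for Drug U: 1404/2100 = 0.669.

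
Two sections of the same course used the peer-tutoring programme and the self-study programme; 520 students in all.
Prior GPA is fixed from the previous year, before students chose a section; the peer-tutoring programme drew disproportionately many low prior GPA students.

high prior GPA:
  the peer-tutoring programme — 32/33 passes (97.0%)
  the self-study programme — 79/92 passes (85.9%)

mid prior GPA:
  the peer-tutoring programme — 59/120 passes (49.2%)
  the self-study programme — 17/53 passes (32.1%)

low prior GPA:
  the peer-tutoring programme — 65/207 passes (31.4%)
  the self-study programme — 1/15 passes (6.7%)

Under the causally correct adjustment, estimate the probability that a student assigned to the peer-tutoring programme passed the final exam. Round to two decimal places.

The stratified and pooled comparisons disagree (the peer-tutoring programme wins within each prior GPA band; the self-study programme wins overall), so the answer turns on the causal role of prior GPA band.
Nothing the teaching method does changes prior GPA band; the imbalance is an allocation artefact. With prior GPA band also predicting the outcome, the pooled figure is confounded, and the within-stratum comparison is the causal one.
Standardising the peer-tutoring programme to the population prior GPA band mix: 0.240·32/33 + 0.333·59/120 + 0.427·65/207 = 0.531.

0.53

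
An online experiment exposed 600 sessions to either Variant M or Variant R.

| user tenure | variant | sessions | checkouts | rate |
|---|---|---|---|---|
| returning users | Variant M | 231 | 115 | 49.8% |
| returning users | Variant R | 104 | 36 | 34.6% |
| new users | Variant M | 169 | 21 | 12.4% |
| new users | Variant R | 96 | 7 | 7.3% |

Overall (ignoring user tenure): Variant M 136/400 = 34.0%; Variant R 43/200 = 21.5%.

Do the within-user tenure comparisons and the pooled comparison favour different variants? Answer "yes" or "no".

no

Within each user tenure level (returning users 49.8% vs 34.6%; new users 12.4% vs 7.3%), Variant M has the higher rate every time. Pooled: 34.0% vs 21.5% — Variant M has the higher rate overall. They agree.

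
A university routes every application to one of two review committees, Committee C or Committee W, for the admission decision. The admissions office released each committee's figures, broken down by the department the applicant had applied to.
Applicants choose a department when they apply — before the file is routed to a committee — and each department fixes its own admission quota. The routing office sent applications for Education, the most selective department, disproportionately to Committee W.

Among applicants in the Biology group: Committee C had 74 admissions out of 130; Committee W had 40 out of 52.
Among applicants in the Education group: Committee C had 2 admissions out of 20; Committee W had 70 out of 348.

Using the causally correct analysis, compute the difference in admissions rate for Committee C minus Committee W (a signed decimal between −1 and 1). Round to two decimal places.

Here department is a common cause — it drives both which review committee a case falls under and the outcome. The crude comparison mixes populations; the stratum-specific rates are the causally relevant ones.
Adjusting over the population distribution of department: 0.331·(0.569−0.769) + 0.669·(0.100−0.201) = -0.134.

-0.13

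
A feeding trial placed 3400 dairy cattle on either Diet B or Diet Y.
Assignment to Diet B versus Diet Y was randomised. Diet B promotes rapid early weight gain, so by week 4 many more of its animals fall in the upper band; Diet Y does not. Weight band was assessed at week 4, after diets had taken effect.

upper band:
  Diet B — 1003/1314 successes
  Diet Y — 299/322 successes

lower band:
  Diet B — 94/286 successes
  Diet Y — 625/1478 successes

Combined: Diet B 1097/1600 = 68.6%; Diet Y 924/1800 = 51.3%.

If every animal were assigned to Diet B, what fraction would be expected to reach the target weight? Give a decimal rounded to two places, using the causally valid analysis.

0.69

Within every week-4 weight band level Diet Y has the higher rate, yet pooled Diet B does — Simpson's reversal.
Week-4 weight band lies on the pathway diet → week-4 weight band → outcome, so adjusting for it blocks the indirect effect. For the total causal effect of diet, use the unadjusted pooled rates.
So P(outcome | do(Diet B)) is just the pooled rate for Diet B: 1097/1600 = 0.686.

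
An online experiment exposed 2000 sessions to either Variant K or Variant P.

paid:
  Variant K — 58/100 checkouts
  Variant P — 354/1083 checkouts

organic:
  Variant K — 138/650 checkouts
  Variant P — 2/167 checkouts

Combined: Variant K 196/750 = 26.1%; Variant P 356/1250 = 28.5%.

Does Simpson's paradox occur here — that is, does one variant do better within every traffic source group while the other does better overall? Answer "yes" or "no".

Within each traffic source level (paid 58.0% vs 32.7%; organic 21.2% vs 1.2%), Variant K has the higher rate every time. Pooled: 26.1% vs 28.5% — Variant P has the higher rate overall. The two comparisons disagree.

yes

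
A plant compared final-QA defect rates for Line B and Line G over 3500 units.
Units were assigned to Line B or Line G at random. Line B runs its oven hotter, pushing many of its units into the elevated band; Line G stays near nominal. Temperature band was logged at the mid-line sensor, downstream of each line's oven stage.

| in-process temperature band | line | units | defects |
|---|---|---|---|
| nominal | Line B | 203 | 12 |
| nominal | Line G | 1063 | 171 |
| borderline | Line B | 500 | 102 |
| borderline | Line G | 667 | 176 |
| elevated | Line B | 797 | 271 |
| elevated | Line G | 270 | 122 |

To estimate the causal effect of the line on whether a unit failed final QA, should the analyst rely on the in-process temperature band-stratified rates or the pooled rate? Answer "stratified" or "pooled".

pooled

Because the line influences in-process temperature band, in-process temperature band is a post-treatment mediator, not a confounder. Stratifying on it would bias the estimate; the causal effect is the crude pooled difference.
Pooled: Line B 25.7% vs Line G 23.4%; Line G is lower overall.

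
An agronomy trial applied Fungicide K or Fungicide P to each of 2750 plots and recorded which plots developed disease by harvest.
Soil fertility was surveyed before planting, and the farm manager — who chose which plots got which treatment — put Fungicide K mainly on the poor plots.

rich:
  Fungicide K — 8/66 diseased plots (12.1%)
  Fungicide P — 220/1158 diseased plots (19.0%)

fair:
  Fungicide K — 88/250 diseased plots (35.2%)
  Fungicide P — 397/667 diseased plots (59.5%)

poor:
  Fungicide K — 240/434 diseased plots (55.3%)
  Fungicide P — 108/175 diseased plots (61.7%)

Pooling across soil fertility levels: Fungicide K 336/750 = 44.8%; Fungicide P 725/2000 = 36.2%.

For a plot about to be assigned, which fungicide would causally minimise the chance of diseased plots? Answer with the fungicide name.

Fungicide K

The soil fertility-specific comparison favours Fungicide K throughout, but the pooled figures favour Fungicide P. The question is whether to condition on soil fertility.
Here soil fertility is a common cause — it drives both which fungicide a case falls under and the outcome. The crude comparison mixes populations; the stratum-specific rates are the causally relevant ones.
Within each level — rich: 12.1% vs 19.0%; fair: 35.2% vs 59.5%; poor: 55.3% vs 61.7% — Fungicide K is lower every time.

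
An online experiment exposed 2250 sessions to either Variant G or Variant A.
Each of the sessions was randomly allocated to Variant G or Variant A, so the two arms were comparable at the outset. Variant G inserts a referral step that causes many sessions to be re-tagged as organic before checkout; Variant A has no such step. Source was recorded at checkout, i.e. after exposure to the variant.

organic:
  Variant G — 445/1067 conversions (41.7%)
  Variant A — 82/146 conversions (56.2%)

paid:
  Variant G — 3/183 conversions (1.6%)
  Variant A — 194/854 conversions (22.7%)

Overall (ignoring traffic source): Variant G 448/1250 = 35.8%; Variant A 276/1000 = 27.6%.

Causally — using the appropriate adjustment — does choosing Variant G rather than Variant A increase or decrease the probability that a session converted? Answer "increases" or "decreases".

increases

Traffic source is recorded after the variant and is itself shifted by it — it sits on the causal path from variant to outcome. Conditioning on a mediator would strip out part of the effect we want; the pooled comparison gives the total causal effect.
Pooled: Variant G 35.8% vs Variant A 27.6%; Variant G is higher overall.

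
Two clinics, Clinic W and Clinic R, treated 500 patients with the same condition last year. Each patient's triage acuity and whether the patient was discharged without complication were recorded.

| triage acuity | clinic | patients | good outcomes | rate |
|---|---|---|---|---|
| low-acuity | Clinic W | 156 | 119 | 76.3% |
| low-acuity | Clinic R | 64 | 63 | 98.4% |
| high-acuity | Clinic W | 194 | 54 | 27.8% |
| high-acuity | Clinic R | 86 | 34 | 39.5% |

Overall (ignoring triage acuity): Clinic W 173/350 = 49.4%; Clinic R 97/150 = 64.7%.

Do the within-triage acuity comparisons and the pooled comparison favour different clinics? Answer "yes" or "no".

Within each triage acuity level (low-acuity 76.3% vs 98.4%; high-acuity 27.8% vs 39.5%), Clinic R has the higher rate every time. Pooled: 49.4% vs 64.7% — Clinic R has the higher rate overall. They agree.

no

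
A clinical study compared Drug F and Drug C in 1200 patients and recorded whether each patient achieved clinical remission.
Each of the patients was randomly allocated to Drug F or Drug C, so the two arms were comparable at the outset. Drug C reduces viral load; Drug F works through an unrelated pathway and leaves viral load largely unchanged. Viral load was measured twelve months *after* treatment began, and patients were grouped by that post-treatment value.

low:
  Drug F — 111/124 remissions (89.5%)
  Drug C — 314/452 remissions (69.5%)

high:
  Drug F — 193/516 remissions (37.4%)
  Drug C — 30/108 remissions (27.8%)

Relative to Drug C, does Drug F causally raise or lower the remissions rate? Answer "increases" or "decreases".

Within every viral load level Drug F has the higher rate, yet pooled Drug C does — Simpson's reversal.
Because the drug influences viral load, viral load is a post-treatment mediator, not a confounder. Stratifying on it would bias the estimate; the causal effect is the crude pooled difference.
Pooled: Drug F 47.5% vs Drug C 61.4%; Drug C is higher overall.

decreases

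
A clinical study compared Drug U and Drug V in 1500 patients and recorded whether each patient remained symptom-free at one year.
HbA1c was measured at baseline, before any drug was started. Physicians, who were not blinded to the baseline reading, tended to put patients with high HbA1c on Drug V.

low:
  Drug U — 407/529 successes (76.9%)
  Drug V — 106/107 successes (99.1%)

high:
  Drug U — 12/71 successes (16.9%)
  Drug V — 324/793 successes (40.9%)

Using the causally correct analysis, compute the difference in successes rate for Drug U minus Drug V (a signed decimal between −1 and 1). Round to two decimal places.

-0.23

The HbA1c-specific comparison favours Drug V throughout, but the pooled figures favour Drug U. The question is whether to condition on HbA1c.
HbA1c differs across drugs for reasons unrelated to any effect of the drug itself, and it separately predicts the outcome — a classic confounder. We must compare within HbA1c levels.
Adjusting over the population distribution of HbA1c: 0.424·(0.769−0.991) + 0.576·(0.169−0.409) = -0.232.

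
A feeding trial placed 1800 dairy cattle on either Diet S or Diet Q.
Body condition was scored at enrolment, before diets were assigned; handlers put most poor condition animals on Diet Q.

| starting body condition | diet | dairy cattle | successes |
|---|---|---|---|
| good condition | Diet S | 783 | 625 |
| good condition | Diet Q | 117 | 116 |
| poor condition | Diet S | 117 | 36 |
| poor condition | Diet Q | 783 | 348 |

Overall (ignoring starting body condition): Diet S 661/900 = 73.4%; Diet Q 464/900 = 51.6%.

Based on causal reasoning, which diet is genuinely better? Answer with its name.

Diet Q

Starting body condition differs across diets for reasons unrelated to any effect of the diet itself, and it separately predicts the outcome — a classic confounder. We must compare within starting body condition levels.
Within each level — good condition: 79.8% vs 99.1%; poor condition: 30.8% vs 44.4% — Diet Q is higher every time.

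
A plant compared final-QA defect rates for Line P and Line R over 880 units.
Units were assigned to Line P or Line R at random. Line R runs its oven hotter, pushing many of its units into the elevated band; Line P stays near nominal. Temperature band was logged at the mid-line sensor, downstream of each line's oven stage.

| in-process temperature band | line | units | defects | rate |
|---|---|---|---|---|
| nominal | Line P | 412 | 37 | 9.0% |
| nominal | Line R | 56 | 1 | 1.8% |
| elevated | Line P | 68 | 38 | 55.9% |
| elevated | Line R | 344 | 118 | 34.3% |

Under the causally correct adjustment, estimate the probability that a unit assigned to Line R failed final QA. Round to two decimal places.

0.30

The stratified and pooled comparisons disagree (Line R wins within each in-process temperature band; Line P wins overall), so the answer turns on the causal role of in-process temperature band.
In-process temperature band is downstream of the line. One should not condition on a consequence of treatment, so the overall rates are the right comparison.
So P(outcome | do(Line R)) is just the pooled rate for Line R: 119/400 = 0.297.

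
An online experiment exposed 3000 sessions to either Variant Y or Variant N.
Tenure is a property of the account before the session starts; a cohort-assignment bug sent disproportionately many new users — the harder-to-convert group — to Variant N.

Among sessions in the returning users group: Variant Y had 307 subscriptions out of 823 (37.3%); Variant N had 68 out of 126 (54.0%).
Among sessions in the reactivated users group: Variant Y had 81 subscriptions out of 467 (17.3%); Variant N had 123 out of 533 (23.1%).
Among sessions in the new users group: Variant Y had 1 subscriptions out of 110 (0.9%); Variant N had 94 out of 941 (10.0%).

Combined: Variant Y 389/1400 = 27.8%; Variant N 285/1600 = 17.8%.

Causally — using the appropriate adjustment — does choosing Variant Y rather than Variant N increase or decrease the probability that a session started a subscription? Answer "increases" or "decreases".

decreases

Here user tenure is a common cause — it drives both which variant a case falls under and the outcome. The crude comparison mixes populations; the stratum-specific rates are the causally relevant ones.
Within each level — returning users: 37.3% vs 54.0%; reactivated users: 17.3% vs 23.1%; new users: 0.9% vs 10.0% — Variant N is higher every time.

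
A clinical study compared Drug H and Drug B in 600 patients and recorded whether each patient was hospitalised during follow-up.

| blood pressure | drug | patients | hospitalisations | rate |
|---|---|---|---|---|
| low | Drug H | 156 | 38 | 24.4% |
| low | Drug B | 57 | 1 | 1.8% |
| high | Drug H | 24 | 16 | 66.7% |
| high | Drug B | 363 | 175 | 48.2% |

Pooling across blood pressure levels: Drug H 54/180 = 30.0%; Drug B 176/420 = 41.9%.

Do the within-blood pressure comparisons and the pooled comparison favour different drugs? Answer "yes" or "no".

yes

Within each blood pressure level (low 24.4% vs 1.8%; high 66.7% vs 48.2%), Drug B has the lower rate every time. Pooled: 30.0% vs 41.9% — Drug H has the lower rate overall. The two comparisons disagree.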